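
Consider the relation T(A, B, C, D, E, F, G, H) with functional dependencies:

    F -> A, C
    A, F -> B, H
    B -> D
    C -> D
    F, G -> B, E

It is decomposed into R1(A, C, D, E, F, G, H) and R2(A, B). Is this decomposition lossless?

Common attributes: R1 ∩ R2 = {A}.
No dependency enlarges {A}, so (A)⁺ = {A}.
The closure contains neither all of R1 = {A, C, D, E, F, G, H} nor all of R2 = {A, B}, so the common attributes are not a superkey of either fragment. The join is lossy.

No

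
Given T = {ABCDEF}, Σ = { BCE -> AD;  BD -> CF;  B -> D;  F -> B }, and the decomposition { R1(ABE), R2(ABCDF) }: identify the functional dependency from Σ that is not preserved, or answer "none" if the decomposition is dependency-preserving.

none

BCE → AD: restricted closure across fragments reaches AD.
BD → CF lies within R2.
B → D lies within R2.
F → B lies within R2.
Every dependency is enforceable on the fragments, so the decomposition is dependency-preserving.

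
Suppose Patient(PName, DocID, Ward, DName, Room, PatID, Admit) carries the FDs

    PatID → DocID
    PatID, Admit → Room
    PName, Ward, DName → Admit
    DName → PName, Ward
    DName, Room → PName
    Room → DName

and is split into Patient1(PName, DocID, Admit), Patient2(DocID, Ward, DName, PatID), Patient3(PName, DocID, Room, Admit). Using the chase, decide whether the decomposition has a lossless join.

No

Chase test. Columns are PName, DocID, Ward, DName, Room, PatID, Admit; row i has aⱼ where attribute j ∈ Patienti, else bᵢⱼ.
Initial tableau (one row per fragment):
  row 1: a1 a2 b13 b14 b15 b16 a7
  row 2: b21 a2 a3 a4 b25 a6 b27
  row 3: a1 a2 b33 b34 a5 b36 a7
No row becomes fully distinguished — the join is lossy.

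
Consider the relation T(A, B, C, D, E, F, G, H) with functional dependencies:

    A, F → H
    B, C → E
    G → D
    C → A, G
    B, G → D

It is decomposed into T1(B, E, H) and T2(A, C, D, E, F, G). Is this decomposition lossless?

No

Common attributes: T1 ∩ T2 = {E}.
No dependency enlarges {E}, so (E)⁺ = {E}.
The closure contains neither all of T1 = {B, E, H} nor all of T2 = {A, C, D, E, F, G}, so the common attributes are not a superkey of either fragment. The join is lossy.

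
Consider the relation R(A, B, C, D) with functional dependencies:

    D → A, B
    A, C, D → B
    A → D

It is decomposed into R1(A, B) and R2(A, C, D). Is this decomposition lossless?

Common attributes: R1 ∩ R2 = {A}.
Closure of {A}: A → D applies, adding D; D → A, B applies, adding B. So (A)⁺ = {A, B, D}.
This closure contains every attribute of R1, so R1 ∩ R2 → R1. The join is lossless.

Yes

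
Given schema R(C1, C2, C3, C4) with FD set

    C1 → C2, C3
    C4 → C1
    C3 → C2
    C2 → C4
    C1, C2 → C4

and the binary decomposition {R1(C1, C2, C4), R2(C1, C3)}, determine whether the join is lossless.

Yes

Common attributes: R1 ∩ R2 = {C1}.
Closure of {C1}: C1 → C2, C3 applies, adding C2, C3; C2 → C4 applies, adding C4. So (C1)⁺ = {C1, C2, C3, C4}.
This closure contains every attribute of R1, so R1 ∩ R2 → R1. The join is lossless.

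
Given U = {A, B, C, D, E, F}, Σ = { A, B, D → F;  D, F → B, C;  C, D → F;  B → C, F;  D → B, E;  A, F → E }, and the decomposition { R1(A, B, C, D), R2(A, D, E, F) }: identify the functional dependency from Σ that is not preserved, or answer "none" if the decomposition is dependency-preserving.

B → C, F

Check B → C, F: no single fragment contains all of {B, C, F}, and the restricted closure of {B} across the fragments never reaches {C, F}.
A, B, D → F is preserved.
D, F → B, C is preserved.
C, D → F is preserved.
D → B, E is preserved.
A, F → E is preserved.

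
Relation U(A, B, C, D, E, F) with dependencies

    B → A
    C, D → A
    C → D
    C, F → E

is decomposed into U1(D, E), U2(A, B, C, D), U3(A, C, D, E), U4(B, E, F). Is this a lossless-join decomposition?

Chase test. Columns are A, B, C, D, E, F; row i has aⱼ where attribute j ∈ Ui, else bᵢⱼ.
Initial tableau (one row per fragment):
  row 1: b11 b12 b13 a4 a5 b16
  row 2: a1 a2 a3 a4 b25 b26
  row 3: a1 b32 a3 a4 a5 b36
  row 4: b41 a2 b43 b44 a5 a6
Rows 2 and 4 agree on B; apply B→A and equate their A entries.
No row becomes fully distinguished — the join is lossy.

No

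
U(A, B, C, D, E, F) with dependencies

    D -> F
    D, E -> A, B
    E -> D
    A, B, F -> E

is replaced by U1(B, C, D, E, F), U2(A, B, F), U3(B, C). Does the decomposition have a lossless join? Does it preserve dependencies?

lossy and not dependency-preserving

Lossless test (chase): applying each FD to every pair of rows produces no changes in the tableau, so no row becomes fully distinguished — the join is lossy.
Dependency preservation: the restricted closure of {D, E} across the fragments never reaches {A, B}, so D, E → A, B cannot be enforced without a join — not preserved.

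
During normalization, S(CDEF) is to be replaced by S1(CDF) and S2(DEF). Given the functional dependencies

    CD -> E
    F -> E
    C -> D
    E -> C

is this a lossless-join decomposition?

Common attributes: S1 ∩ S2 = {DF}.
Closure of {DF}: F → E applies, adding E; E → C applies, adding C. So (DF)⁺ = {CDEF}.
This closure contains every attribute of S1, so S1 ∩ S2 → S1. The join is lossless.

Yes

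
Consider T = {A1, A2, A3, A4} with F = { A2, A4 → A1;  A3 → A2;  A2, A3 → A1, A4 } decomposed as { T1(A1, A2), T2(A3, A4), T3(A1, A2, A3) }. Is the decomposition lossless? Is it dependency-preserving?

lossless but not dependency-preserving

Lossless test (chase): Rows 2 and 3 agree on A3; apply A3→A2 and equate their A2 entries. Rows 2 and 3 agree on A2, A3; apply A2, A3→A1, A4 and equate their A1, A4 entries. Row 2 is now all distinguished symbols — the join is lossless.
Dependency preservation: the restricted closure of {A2, A4} across the fragments never reaches {A1}, so A2, A4 → A1 cannot be enforced without a join — not preserved.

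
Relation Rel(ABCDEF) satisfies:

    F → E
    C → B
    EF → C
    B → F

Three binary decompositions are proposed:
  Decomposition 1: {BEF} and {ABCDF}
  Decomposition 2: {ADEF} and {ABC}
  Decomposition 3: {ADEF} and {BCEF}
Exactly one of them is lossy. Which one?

Decomposition 1: common = {BF}, closure = {BCEF} → lossless.
Decomposition 2: common = {A}, closure = {A} → lossy.
Decomposition 3: common = {EF}, closure = {BCEF} → lossless.

Decomposition 2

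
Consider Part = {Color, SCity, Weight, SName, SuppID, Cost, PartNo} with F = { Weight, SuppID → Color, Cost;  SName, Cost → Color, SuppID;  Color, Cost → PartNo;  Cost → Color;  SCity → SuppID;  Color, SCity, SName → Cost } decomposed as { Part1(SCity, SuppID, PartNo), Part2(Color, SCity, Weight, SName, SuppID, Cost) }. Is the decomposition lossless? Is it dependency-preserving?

Lossless test: (SCity, SuppID)⁺ = {SCity, SuppID}, which is a superkey of neither fragment — lossy.
Dependency preservation: the restricted closure of {Color, Cost} across the fragments never reaches {PartNo}, so Color, Cost → PartNo cannot be enforced without a join — not preserved.

lossy and not dependency-preserving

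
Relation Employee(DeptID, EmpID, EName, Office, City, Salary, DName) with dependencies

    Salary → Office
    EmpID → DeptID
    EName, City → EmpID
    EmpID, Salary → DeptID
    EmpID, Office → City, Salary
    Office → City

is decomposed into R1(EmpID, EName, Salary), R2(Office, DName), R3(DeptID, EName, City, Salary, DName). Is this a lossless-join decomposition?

Chase test. Columns are DeptID, EmpID, EName, Office, City, Salary, DName; row i has aⱼ where attribute j ∈ Ri, else bᵢⱼ.
Initial tableau (one row per fragment):
  row 1: b11 a2 a3 b14 b15 a6 b17
  row 2: b21 b22 b23 a4 b25 b26 a7
  row 3: a1 b32 a3 b34 a5 a6 a7
Rows 1 and 3 agree on Salary; apply Salary→Office and equate their Office entries.
Rows 1 and 3 agree on Office; apply Office→City and equate their City entries.
Rows 1 and 3 agree on EName, City; apply EName, City→EmpID and equate their EmpID entries.
Rows 1 and 3 agree on EmpID, Salary; apply EmpID, Salary→DeptID and equate their DeptID entries.
No row becomes fully distinguished — the join is lossy.

No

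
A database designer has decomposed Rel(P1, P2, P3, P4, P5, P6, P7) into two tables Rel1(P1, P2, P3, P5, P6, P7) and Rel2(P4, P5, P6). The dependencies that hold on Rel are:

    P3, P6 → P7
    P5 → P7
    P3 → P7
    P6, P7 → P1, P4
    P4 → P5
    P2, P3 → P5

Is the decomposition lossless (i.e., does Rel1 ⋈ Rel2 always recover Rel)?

Common attributes: Rel1 ∩ Rel2 = {P5, P6}.
Closure of {P5, P6}: P5 → P7 applies, adding P7; P6, P7 → P1, P4 applies, adding P1, P4. So (P5, P6)⁺ = {P1, P4, P5, P6, P7}.
This closure contains every attribute of Rel2, so Rel1 ∩ Rel2 → Rel2. The join is lossless.

Yes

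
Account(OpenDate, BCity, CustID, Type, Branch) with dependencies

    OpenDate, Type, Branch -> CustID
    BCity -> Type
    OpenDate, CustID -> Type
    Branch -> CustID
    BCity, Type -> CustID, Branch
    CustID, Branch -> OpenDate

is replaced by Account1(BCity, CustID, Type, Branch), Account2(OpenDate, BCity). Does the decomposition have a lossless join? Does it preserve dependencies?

lossless but not dependency-preserving

Lossless test: (BCity)⁺ = {OpenDate, BCity, CustID, Type, Branch}, which contains all of one fragment — lossless.
Dependency preservation: the restricted closure of {OpenDate, CustID} across the fragments never reaches {Type}, so OpenDate, CustID → Type cannot be enforced without a join — not preserved.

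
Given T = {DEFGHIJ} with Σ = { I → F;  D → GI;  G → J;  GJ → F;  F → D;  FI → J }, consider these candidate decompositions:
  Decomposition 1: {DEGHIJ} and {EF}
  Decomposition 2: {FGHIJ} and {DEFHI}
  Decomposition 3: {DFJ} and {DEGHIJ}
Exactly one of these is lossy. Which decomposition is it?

Decomposition 1: common = {E}, closure = {E} → lossy.
Decomposition 2: common = {FHI}, closure = {DFGHIJ} → lossless.
Decomposition 3: common = {DJ}, closure = {DFGIJ} → lossless.

Decomposition 1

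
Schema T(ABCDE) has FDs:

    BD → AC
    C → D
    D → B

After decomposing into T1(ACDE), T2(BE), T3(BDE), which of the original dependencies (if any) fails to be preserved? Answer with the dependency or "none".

BD → AC: restricted closure across fragments reaches AC.
C → D lies within T1.
D → B lies within T3.
Every dependency is enforceable on the fragments, so the decomposition is dependency-preserving.

none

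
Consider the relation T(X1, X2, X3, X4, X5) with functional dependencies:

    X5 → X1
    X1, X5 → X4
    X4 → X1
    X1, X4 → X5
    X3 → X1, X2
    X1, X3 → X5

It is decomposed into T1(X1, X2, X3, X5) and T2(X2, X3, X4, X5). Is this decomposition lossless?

Yes

Common attributes: T1 ∩ T2 = {X2, X3, X5}.
Closure of {X2, X3, X5}: X5 → X1 applies, adding X1; X1, X5 → X4 applies, adding X4. So (X2, X3, X5)⁺ = {X1, X2, X3, X4, X5}.
This closure contains every attribute of T1, so T1 ∩ T2 → T1. The join is lossless.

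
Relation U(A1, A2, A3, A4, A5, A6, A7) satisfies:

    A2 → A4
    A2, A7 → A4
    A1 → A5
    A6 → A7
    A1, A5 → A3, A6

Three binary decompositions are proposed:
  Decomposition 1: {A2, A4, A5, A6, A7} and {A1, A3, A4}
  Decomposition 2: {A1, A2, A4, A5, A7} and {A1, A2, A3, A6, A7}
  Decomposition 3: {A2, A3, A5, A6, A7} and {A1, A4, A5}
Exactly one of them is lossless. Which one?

Decomposition 2

Decomposition 1: common = {A4}, closure = {A4} → lossy.
Decomposition 2: common = {A1, A2, A7}, closure = {A1, A2, A3, A4, A5, A6, A7} → lossless.
Decomposition 3: common = {A5}, closure = {A5} → lossy.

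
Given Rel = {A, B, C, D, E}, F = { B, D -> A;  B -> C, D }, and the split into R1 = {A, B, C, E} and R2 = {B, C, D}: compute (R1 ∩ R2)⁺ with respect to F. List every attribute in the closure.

R1 ∩ R2 = {B, C}.
B → C, D applies, adding D
B, D → A applies, adding A
Closure: {A, B, C, D}.

A, B, C, D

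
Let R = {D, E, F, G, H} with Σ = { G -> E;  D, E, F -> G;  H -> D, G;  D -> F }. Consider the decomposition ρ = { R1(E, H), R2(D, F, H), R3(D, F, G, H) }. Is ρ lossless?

Chase test. Columns are D, E, F, G, H; row i has aⱼ where attribute j ∈ Ri, else bᵢⱼ.
Initial tableau (one row per fragment):
  row 1: b11 a2 b13 b14 a5
  row 2: a1 b22 a3 b24 a5
  row 3: a1 b32 a3 a4 a5
Rows 1 and 2 agree on H; apply H→D, G and equate their D, G entries.
Rows 1 and 3 agree on H; apply H→D, G and equate their D, G entries.
Rows 1 and 2 agree on D; apply D→F and equate their F entries.
Rows 1 and 2 agree on G; apply G→E and equate their E entries.
Rows 1 and 3 agree on G; apply G→E and equate their E entries.
Row 1 is now all distinguished symbols — the join is lossless.

Yes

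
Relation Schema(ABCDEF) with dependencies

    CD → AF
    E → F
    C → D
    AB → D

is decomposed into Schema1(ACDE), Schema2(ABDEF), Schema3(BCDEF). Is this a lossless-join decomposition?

Chase test. Columns are ABCDEF; row i has aⱼ where attribute j ∈ Schemai, else bᵢⱼ.
Initial tableau (one row per fragment):
  row 1: a1 b12 a3 a4 a5 b16
  row 2: a1 a2 b23 a4 a5 a6
  row 3: b31 a2 a3 a4 a5 a6
Rows 1 and 3 agree on CD; apply CD→AF and equate their AF entries.
Row 3 is now all distinguished symbols — the join is lossless.

Yes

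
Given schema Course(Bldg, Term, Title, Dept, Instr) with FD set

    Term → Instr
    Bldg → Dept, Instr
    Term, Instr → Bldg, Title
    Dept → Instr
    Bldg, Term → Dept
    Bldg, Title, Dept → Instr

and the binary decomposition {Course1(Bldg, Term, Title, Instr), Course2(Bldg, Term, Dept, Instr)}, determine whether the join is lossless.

Yes

Common attributes: Course1 ∩ Course2 = {Bldg, Term, Instr}.
Closure of {Bldg, Term, Instr}: Bldg → Dept, Instr applies, adding Dept; Term, Instr → Bldg, Title applies, adding Title. So (Bldg, Term, Instr)⁺ = {Bldg, Term, Title, Dept, Instr}.
This closure contains every attribute of Course1, so Course1 ∩ Course2 → Course1. The join is lossless.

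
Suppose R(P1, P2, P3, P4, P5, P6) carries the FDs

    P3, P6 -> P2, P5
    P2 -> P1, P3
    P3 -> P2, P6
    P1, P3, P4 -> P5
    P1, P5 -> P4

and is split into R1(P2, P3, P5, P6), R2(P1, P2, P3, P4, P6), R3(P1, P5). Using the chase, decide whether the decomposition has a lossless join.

Yes

Chase test. Columns are P1, P2, P3, P4, P5, P6; row i has aⱼ where attribute j ∈ Ri, else bᵢⱼ.
Initial tableau (one row per fragment):
  row 1: b11 a2 a3 b14 a5 a6
  row 2: a1 a2 a3 a4 b25 a6
  row 3: a1 b32 b33 b34 a5 b36
Rows 1 and 2 agree on P3, P6; apply P3, P6→P2, P5 and equate their P2, P5 entries.
Rows 1 and 2 agree on P2; apply P2→P1, P3 and equate their P1, P3 entries.
Rows 1 and 2 agree on P1, P5; apply P1, P5→P4 and equate their P4 entries.
Rows 1 and 3 agree on P1, P5; apply P1, P5→P4 and equate their P4 entries.
Row 1 is now all distinguished symbols — the join is lossless.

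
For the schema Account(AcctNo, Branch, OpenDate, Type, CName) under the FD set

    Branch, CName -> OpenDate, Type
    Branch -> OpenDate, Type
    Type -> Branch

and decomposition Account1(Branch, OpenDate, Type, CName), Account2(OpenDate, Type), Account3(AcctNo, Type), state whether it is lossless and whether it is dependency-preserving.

Lossless test (chase): Rows 1 and 2 agree on Type; apply Type→Branch and equate their Branch entries. Rows 1 and 3 agree on Type; apply Type→Branch and equate their Branch entries. Rows 1 and 3 agree on Branch; apply Branch→OpenDate, Type and equate their OpenDate, Type entries. No row becomes fully distinguished — the join is lossy.
Dependency preservation: every FD's attributes lie within a single fragment, so each can be enforced locally — preserved.

lossy but dependency-preserving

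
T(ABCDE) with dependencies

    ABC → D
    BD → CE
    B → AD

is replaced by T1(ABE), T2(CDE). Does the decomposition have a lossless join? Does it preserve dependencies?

lossy and not dependency-preserving

Lossless test: (E)⁺ = {E}, which is a superkey of neither fragment — lossy.
Dependency preservation: the restricted closure of {ABC} across the fragments never reaches {D}, so ABC → D cannot be enforced without a join — not preserved.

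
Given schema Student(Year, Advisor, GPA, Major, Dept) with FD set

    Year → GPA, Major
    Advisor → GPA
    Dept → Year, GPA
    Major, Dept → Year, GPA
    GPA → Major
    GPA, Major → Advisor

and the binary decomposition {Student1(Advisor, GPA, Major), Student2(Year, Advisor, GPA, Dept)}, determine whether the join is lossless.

Common attributes: Student1 ∩ Student2 = {Advisor, GPA}.
Closure of {Advisor, GPA}: GPA → Major applies, adding Major. So (Advisor, GPA)⁺ = {Advisor, GPA, Major}.
This closure contains every attribute of Student1, so Student1 ∩ Student2 → Student1. The join is lossless.

Yes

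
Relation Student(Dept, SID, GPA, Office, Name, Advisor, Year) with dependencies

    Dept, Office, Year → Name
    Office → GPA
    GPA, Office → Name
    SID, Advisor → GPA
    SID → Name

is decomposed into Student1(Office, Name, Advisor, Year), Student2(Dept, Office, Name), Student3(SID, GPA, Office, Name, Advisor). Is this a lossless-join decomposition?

No

Chase test. Columns are Dept, SID, GPA, Office, Name, Advisor, Year; row i has aⱼ where attribute j ∈ Studenti, else bᵢⱼ.
Initial tableau (one row per fragment):
  row 1: b11 b12 b13 a4 a5 a6 a7
  row 2: a1 b22 b23 a4 a5 b26 b27
  row 3: b31 a2 a3 a4 a5 a6 b37
Rows 1 and 2 agree on Office; apply Office→GPA and equate their GPA entries.
Rows 1 and 3 agree on Office; apply Office→GPA and equate their GPA entries.
No row becomes fully distinguished — the join is lossy.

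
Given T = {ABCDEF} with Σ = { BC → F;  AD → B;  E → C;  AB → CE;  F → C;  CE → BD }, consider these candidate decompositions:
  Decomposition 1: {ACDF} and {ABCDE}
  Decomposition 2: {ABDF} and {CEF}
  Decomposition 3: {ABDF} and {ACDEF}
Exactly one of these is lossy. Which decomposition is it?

Decomposition 1: common = {ACD}, closure = {ABCDEF} → lossless.
Decomposition 2: common = {F}, closure = {CF} → lossy.
Decomposition 3: common = {ADF}, closure = {ABCDEF} → lossless.

Decomposition 2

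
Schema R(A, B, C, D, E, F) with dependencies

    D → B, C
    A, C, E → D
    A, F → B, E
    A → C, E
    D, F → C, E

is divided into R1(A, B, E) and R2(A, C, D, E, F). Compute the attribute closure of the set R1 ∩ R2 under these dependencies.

R1 ∩ R2 = {A, E}.
A → C, E applies, adding C
A, C, E → D applies, adding D
D → B, C applies, adding B
Closure: {A, B, C, D, E}.

A, B, C, D, E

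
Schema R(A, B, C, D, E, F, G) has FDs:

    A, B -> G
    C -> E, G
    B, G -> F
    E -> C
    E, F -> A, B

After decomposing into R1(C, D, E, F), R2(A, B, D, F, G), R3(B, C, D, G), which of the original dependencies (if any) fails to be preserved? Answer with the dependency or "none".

Check E, F → A, B: no single fragment contains all of {A, B, E, F}, and the restricted closure of {E, F} across the fragments never reaches {A, B}.
A, B → G is preserved.
C → E, G is preserved.
B, G → F is preserved.
E → C is preserved.

E, F -> A, B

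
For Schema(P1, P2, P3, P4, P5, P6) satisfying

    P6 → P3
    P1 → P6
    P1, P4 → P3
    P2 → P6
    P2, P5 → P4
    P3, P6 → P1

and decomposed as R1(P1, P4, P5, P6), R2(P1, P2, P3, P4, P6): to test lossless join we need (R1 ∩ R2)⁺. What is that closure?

R1 ∩ R2 = {P1, P4, P6}.
P6 → P3 applies, adding P3
Closure: {P1, P3, P4, P6}.

P1, P3, P4, P6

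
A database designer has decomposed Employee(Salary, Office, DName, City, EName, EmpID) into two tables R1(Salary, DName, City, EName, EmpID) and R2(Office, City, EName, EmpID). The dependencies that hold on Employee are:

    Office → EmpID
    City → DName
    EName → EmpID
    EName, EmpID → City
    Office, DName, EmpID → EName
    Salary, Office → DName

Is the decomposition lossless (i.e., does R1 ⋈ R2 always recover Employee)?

No

Common attributes: R1 ∩ R2 = {City, EName, EmpID}.
Closure of {City, EName, EmpID}: City → DName applies, adding DName. So (City, EName, EmpID)⁺ = {DName, City, EName, EmpID}.
The closure contains neither all of R1 = {Salary, DName, City, EName, EmpID} nor all of R2 = {Office, City, EName, EmpID}, so the common attributes are not a superkey of either fragment. The join is lossy.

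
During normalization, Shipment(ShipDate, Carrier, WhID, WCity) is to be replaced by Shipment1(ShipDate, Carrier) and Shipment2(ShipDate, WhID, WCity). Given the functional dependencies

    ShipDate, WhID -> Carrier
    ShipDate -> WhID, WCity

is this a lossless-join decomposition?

Yes

Common attributes: Shipment1 ∩ Shipment2 = {ShipDate}.
Closure of {ShipDate}: ShipDate → WhID, WCity applies, adding WhID, WCity; ShipDate, WhID → Carrier applies, adding Carrier. So (ShipDate)⁺ = {ShipDate, Carrier, WhID, WCity}.
This closure contains every attribute of Shipment1, so Shipment1 ∩ Shipment2 → Shipment1. The join is lossless.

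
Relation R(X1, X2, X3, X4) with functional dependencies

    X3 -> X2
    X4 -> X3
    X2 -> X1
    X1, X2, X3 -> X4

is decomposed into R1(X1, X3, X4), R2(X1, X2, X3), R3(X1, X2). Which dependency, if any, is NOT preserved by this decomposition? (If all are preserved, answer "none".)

X3 → X2 lies within R2.
X4 → X3 lies within R1.
X2 → X1 lies within R2.
X1, X2, X3 → X4: restricted closure across fragments reaches X4.
Every dependency is enforceable on the fragments, so the decomposition is dependency-preserving.

none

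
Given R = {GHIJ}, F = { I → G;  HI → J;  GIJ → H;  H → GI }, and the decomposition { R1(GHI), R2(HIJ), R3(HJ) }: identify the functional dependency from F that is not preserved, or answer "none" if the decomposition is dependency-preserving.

I → G lies within R1.
HI → J lies within R2.
GIJ → H: restricted closure across fragments reaches H.
H → GI lies within R1.
Every dependency is enforceable on the fragments, so the decomposition is dependency-preserving.

none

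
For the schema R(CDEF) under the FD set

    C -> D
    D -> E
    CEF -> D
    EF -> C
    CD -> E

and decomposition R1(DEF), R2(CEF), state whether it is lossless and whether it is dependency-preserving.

Lossless test: (EF)⁺ = {CDEF}, which contains all of one fragment — lossless.
Dependency preservation: the restricted closure of {C} across the fragments never reaches {D}, so C → D cannot be enforced without a join — not preserved.

lossless but not dependency-preserving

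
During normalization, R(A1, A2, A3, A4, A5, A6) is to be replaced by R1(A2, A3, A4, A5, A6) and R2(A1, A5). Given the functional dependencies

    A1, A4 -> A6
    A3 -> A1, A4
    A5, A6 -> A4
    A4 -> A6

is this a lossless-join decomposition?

Common attributes: R1 ∩ R2 = {A5}.
No dependency enlarges {A5}, so (A5)⁺ = {A5}.
The closure contains neither all of R1 = {A2, A3, A4, A5, A6} nor all of R2 = {A1, A5}, so the common attributes are not a superkey of either fragment. The join is lossy.

No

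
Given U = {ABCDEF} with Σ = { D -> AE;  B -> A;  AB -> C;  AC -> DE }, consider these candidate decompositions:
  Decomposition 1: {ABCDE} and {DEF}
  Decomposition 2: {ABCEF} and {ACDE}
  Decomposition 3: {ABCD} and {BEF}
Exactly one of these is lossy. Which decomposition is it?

Decomposition 1

Decomposition 1: common = {DE}, closure = {ADE} → lossy.
Decomposition 2: common = {ACE}, closure = {ACDE} → lossless.
Decomposition 3: common = {B}, closure = {ABCDE} → lossless.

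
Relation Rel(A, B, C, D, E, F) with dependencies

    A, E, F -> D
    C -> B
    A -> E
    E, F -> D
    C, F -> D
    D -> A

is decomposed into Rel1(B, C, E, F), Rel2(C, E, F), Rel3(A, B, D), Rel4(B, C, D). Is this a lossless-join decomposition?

Chase test. Columns are A, B, C, D, E, F; row i has aⱼ where attribute j ∈ Reli, else bᵢⱼ.
Initial tableau (one row per fragment):
  row 1: b11 a2 a3 b14 a5 a6
  row 2: b21 b22 a3 b24 a5 a6
  row 3: a1 a2 b33 a4 b35 b36
  row 4: b41 a2 a3 a4 b45 b46
Rows 1 and 2 agree on C; apply C→B and equate their B entries.
Rows 1 and 2 agree on E, F; apply E, F→D and equate their D entries.
Rows 1 and 2 agree on D; apply D→A and equate their A entries.
Rows 3 and 4 agree on D; apply D→A and equate their A entries.
Rows 3 and 4 agree on A; apply A→E and equate their E entries.
No row becomes fully distinguished — the join is lossy.

No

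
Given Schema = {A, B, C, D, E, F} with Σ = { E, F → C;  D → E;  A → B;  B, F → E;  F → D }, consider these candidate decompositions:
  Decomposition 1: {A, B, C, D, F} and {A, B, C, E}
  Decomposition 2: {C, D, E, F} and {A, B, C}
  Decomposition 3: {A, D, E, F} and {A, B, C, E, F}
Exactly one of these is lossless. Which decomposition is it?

Decomposition 1: common = {A, B, C}, closure = {A, B, C} → lossy.
Decomposition 2: common = {C}, closure = {C} → lossy.
Decomposition 3: common = {A, E, F}, closure = {A, B, C, D, E, F} → lossless.

Decomposition 3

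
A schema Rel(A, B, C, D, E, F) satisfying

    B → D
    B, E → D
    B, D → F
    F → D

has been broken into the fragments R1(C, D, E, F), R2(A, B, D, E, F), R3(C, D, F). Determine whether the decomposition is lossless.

Chase test. Columns are A, B, C, D, E, F; row i has aⱼ where attribute j ∈ Ri, else bᵢⱼ.
Initial tableau (one row per fragment):
  row 1: b11 b12 a3 a4 a5 a6
  row 2: a1 a2 b23 a4 a5 a6
  row 3: b31 b32 a3 a4 b35 a6
No row becomes fully distinguished — the join is lossy.

No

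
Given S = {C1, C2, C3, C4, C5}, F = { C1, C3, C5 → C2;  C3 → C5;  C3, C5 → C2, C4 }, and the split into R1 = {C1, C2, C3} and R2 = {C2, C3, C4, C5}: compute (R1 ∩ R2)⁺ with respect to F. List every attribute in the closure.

C2, C3, C4, C5

R1 ∩ R2 = {C2, C3}.
C3 → C5 applies, adding C5
C3, C5 → C2, C4 applies, adding C4
Closure: {C2, C3, C4, C5}.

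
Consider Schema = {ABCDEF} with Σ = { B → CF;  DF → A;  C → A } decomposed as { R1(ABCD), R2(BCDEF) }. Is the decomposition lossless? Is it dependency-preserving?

lossless but not dependency-preserving

Lossless test: (BCD)⁺ = {ABCDF}, which contains all of one fragment — lossless.
Dependency preservation: the restricted closure of {DF} across the fragments never reaches {A}, so DF → A cannot be enforced without a join — not preserved.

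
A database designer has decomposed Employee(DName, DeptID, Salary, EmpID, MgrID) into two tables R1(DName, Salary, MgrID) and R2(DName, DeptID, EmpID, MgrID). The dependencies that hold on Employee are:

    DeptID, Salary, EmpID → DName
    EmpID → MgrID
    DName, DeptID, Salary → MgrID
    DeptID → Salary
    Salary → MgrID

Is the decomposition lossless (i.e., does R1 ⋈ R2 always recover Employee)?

Common attributes: R1 ∩ R2 = {DName, MgrID}.
No dependency enlarges {DName, MgrID}, so (DName, MgrID)⁺ = {DName, MgrID}.
The closure contains neither all of R1 = {DName, Salary, MgrID} nor all of R2 = {DName, DeptID, EmpID, MgrID}, so the common attributes are not a superkey of either fragment. The join is lossy.

No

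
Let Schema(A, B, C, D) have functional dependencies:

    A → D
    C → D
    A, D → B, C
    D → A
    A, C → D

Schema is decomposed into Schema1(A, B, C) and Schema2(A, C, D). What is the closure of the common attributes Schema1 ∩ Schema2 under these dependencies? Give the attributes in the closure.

Schema1 ∩ Schema2 = {A, C}.
A → D applies, adding D
A, D → B, C applies, adding B
Closure: {A, B, C, D}.

A, B, C, D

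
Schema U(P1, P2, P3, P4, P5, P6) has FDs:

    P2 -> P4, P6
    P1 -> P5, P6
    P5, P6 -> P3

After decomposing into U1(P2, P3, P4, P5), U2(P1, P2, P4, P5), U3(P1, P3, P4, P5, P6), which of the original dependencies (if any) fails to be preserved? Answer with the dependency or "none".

Check P2 → P4, P6: no single fragment contains all of {P2, P4, P6}, and the restricted closure of {P2} across the fragments never reaches {P4, P6}.
P1 → P5, P6 is preserved.
P5, P6 → P3 is preserved.

P2 -> P4, P6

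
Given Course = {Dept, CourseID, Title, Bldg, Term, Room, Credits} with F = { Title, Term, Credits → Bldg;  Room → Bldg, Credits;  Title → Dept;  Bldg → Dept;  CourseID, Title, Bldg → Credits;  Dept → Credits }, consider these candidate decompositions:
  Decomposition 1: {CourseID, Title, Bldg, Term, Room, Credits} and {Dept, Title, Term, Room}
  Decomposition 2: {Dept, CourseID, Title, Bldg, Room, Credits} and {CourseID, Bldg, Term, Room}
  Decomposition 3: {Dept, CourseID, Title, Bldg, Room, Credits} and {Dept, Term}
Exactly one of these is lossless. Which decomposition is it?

Decomposition 1

Decomposition 1: common = {Title, Term, Room}, closure = {Dept, Title, Bldg, Term, Room, Credits} → lossless.
Decomposition 2: common = {CourseID, Bldg, Room}, closure = {Dept, CourseID, Bldg, Room, Credits} → lossy.
Decomposition 3: common = {Dept}, closure = {Dept, Credits} → lossy.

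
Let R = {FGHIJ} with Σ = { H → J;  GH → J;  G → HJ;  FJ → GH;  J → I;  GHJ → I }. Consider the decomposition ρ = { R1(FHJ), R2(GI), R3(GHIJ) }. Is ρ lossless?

No

Chase test. Columns are FGHIJ; row i has aⱼ where attribute j ∈ Ri, else bᵢⱼ.
Initial tableau (one row per fragment):
  row 1: a1 b12 a3 b14 a5
  row 2: b21 a2 b23 a4 b25
  row 3: b31 a2 a3 a4 a5
Rows 2 and 3 agree on G; apply G→HJ and equate their HJ entries.
Rows 1 and 2 agree on J; apply J→I and equate their I entries.
No row becomes fully distinguished — the join is lossy.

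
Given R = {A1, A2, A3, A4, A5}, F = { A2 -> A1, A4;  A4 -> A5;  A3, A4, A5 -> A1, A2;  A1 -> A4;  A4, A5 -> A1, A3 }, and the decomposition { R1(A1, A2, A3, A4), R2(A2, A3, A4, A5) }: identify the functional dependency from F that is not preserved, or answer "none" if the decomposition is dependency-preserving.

A2 → A1, A4 lies within R1.
A4 → A5 lies within R2.
A3, A4, A5 → A1, A2: restricted closure across fragments reaches A1, A2.
A1 → A4 lies within R1.
A4, A5 → A1, A3: restricted closure across fragments reaches A1, A3.
Every dependency is enforceable on the fragments, so the decomposition is dependency-preserving.

none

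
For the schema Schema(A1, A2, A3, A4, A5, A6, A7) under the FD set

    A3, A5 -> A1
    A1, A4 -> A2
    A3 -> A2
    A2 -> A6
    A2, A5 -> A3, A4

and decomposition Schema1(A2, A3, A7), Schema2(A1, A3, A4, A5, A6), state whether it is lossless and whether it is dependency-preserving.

Lossless test: (A3)⁺ = {A2, A3, A6}, which is a superkey of neither fragment — lossy.
Dependency preservation: the restricted closure of {A1, A4} across the fragments never reaches {A2}, so A1, A4 → A2 cannot be enforced without a join — not preserved.

lossy and not dependency-preserving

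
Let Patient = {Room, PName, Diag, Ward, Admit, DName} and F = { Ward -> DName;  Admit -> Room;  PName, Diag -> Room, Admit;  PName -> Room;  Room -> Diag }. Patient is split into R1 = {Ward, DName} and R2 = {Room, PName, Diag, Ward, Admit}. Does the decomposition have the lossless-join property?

Yes

Common attributes: R1 ∩ R2 = {Ward}.
Closure of {Ward}: Ward → DName applies, adding DName. So (Ward)⁺ = {Ward, DName}.
This closure contains every attribute of R1, so R1 ∩ R2 → R1. The join is lossless.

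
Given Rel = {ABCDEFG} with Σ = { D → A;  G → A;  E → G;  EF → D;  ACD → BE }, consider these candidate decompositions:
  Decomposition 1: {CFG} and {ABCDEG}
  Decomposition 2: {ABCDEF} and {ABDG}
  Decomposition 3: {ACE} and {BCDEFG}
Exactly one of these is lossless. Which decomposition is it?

Decomposition 3

Decomposition 1: common = {CG}, closure = {ACG} → lossy.
Decomposition 2: common = {ABD}, closure = {ABD} → lossy.
Decomposition 3: common = {CE}, closure = {ACEG} → lossless.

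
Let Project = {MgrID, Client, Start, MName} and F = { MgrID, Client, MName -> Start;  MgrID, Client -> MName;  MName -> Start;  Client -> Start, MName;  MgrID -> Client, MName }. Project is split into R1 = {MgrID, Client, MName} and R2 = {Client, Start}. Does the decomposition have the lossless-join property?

Yes

Common attributes: R1 ∩ R2 = {Client}.
Closure of {Client}: Client → Start, MName applies, adding Start, MName. So (Client)⁺ = {Client, Start, MName}.
This closure contains every attribute of R2, so R1 ∩ R2 → R2. The join is lossless.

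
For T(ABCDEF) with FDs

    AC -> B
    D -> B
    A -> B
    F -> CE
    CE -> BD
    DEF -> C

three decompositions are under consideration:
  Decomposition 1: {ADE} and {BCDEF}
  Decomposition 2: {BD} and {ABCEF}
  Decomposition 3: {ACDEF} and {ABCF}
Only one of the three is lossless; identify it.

Decomposition 1: common = {DE}, closure = {BDE} → lossy.
Decomposition 2: common = {B}, closure = {B} → lossy.
Decomposition 3: common = {ACF}, closure = {ABCDEF} → lossless.

Decomposition 3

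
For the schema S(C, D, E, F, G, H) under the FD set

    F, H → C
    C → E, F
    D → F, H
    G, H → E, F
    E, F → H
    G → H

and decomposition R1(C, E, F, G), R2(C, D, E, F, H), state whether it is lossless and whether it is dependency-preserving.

Lossless test: (C, E, F)⁺ = {C, E, F, H}, which is a superkey of neither fragment — lossy.
Dependency preservation: G, H → E, F; G → H are not contained in any single fragment, but the restricted closure of each left-hand side across the fragments still reaches the right-hand side; the remaining FDs each lie inside some fragment. All dependencies are preserved.

lossy but dependency-preserving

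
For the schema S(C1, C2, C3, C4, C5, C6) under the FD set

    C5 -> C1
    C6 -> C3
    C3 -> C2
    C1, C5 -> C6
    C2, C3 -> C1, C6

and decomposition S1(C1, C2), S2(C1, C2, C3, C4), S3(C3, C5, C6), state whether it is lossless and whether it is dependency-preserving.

Lossless test (chase): Rows 2 and 3 agree on C3; apply C3→C2 and equate their C2 entries. Rows 2 and 3 agree on C2, C3; apply C2, C3→C1, C6 and equate their C1, C6 entries. No row becomes fully distinguished — the join is lossy.
Dependency preservation: C5 → C1; C1, C5 → C6; C2, C3 → C1, C6 are not contained in any single fragment, but the restricted closure of each left-hand side across the fragments still reaches the right-hand side; the remaining FDs each lie inside some fragment. All dependencies are preserved.

lossy but dependency-preserving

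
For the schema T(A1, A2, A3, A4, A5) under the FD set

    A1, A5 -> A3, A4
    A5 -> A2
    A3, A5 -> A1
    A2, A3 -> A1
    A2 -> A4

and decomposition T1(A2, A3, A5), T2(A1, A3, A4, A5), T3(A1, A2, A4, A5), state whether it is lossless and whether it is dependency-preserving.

lossless but not dependency-preserving

Lossless test (chase): Rows 2 and 3 agree on A1, A5; apply A1, A5→A3, A4 and equate their A3, A4 entries. Rows 1 and 2 agree on A5; apply A5→A2 and equate their A2 entries. Rows 1 and 2 agree on A3, A5; apply A3, A5→A1 and equate their A1 entries. Rows 1 and 2 agree on A2; apply A2→A4 and equate their A4 entries. Row 1 is now all distinguished symbols — the join is lossless.
Dependency preservation: the restricted closure of {A2, A3} across the fragments never reaches {A1}, so A2, A3 → A1 cannot be enforced without a join — not preserved.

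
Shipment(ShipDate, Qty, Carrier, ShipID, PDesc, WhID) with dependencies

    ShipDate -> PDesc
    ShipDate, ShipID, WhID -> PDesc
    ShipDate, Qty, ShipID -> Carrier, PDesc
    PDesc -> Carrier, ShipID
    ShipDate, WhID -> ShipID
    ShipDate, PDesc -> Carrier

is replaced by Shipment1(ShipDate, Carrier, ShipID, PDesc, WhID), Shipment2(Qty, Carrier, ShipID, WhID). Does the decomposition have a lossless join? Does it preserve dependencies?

Lossless test: (Carrier, ShipID, WhID)⁺ = {Carrier, ShipID, WhID}, which is a superkey of neither fragment — lossy.
Dependency preservation: ShipDate, Qty, ShipID → Carrier, PDesc is not contained in any single fragment, but the restricted closure of its left-hand side across the fragments still reaches the right-hand side; the remaining FDs each lie inside some fragment. All dependencies are preserved.

lossy but dependency-preserving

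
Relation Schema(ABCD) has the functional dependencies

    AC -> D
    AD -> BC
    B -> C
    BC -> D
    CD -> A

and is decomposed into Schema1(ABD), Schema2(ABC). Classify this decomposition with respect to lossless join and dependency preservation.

Lossless test: (AB)⁺ = {ABCD}, which contains all of one fragment — lossless.
Dependency preservation: the restricted closure of {CD} across the fragments never reaches {A}, so CD → A cannot be enforced without a join — not preserved.

lossless but not dependency-preserving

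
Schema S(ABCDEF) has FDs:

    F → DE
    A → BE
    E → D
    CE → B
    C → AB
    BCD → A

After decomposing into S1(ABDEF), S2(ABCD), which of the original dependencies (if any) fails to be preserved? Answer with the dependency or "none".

F → DE lies within S1.
A → BE lies within S1.
E → D lies within S1.
CE → B: restricted closure across fragments reaches B.
C → AB lies within S2.
BCD → A lies within S2.
Every dependency is enforceable on the fragments, so the decomposition is dependency-preserving.

none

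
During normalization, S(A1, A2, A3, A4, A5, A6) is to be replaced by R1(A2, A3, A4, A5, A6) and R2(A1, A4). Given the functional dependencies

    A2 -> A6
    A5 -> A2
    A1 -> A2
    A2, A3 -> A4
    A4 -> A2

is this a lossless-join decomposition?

No

Common attributes: R1 ∩ R2 = {A4}.
Closure of {A4}: A4 → A2 applies, adding A2; A2 → A6 applies, adding A6. So (A4)⁺ = {A2, A4, A6}.
The closure contains neither all of R1 = {A2, A3, A4, A5, A6} nor all of R2 = {A1, A4}, so the common attributes are not a superkey of either fragment. The join is lossy.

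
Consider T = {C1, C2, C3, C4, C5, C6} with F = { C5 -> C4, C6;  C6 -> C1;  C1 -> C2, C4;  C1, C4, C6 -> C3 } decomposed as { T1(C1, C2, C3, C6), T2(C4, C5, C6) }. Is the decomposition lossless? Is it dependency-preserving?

Lossless test: (C6)⁺ = {C1, C2, C3, C4, C6}, which contains all of one fragment — lossless.
Dependency preservation: the restricted closure of {C1} across the fragments never reaches {C2, C4}, so C1 → C2, C4 cannot be enforced without a join — not preserved.

lossless but not dependency-preserving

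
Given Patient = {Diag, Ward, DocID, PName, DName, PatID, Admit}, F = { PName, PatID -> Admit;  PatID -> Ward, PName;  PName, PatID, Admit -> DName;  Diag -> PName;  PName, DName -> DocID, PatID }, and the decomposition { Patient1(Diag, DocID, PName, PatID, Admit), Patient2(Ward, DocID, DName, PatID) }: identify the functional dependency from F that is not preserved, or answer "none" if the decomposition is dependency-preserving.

PName, DName -> DocID, PatID

Check PName, DName → DocID, PatID: no single fragment contains all of {DocID, PName, DName, PatID}, and the restricted closure of {PName, DName} across the fragments never reaches {DocID, PatID}.
PName, PatID → Admit is preserved.
PatID → Ward, PName is preserved.
PName, PatID, Admit → DName is preserved.
Diag → PName is preserved.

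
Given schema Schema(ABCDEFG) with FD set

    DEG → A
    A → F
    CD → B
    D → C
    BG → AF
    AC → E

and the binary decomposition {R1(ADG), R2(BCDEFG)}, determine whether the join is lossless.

Yes

Common attributes: R1 ∩ R2 = {DG}.
Closure of {DG}: D → C applies, adding C; CD → B applies, adding B; BG → AF applies, adding AF; AC → E applies, adding E. So (DG)⁺ = {ABCDEFG}.
This closure contains every attribute of R1, so R1 ∩ R2 → R1. The join is lossless.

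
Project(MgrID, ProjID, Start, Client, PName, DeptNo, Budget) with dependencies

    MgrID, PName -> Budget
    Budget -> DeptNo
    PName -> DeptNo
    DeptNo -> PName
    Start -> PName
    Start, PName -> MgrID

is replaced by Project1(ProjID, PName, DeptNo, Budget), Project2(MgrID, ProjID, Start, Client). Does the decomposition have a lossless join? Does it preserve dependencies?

lossy and not dependency-preserving

Lossless test: (ProjID)⁺ = {ProjID}, which is a superkey of neither fragment — lossy.
Dependency preservation: the restricted closure of {MgrID, PName} across the fragments never reaches {Budget}, so MgrID, PName → Budget cannot be enforced without a join — not preserved.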